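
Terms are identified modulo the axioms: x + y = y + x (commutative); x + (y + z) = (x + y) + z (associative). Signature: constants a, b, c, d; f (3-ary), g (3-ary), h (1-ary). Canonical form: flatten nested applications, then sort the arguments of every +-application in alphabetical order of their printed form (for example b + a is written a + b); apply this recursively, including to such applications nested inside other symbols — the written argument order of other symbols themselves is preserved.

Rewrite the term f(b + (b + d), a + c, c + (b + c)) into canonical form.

Focus inside:  c + (b + c)
Flatten:  c + b + c
Sort:  b + c + c
Reassemble:  f(b + b + d, a + c, b + c + c)

Answer: f(b + b + d, a + c, b + c + c)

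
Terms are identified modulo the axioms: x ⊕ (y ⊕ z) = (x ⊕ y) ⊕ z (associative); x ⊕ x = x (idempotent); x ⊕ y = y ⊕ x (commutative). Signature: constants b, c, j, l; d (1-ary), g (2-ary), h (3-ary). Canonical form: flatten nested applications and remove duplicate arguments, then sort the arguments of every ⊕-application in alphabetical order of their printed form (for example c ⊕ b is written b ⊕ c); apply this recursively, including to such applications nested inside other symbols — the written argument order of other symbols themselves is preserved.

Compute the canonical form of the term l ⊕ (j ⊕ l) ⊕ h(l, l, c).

Answer: h(l, l, c) ⊕ j ⊕ l

Derivation:
Merge nested applications:  l ⊕ j ⊕ l ⊕ h(l, l, c)
Drop duplicates:  drop duplicate l
Sort arguments:  h(l, l, c) ⊕ j ⊕ l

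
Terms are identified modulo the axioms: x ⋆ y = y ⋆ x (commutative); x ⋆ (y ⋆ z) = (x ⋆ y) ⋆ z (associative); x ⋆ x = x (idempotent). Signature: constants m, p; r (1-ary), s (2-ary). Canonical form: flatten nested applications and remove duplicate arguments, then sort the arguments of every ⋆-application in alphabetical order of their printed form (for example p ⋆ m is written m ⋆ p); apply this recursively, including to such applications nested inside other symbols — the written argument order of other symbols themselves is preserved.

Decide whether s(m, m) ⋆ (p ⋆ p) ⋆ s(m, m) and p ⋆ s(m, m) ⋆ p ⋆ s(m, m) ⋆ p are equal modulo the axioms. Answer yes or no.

Answer: yes — both canonical forms are p ⋆ s(m, m)

Derivation:
Left:  s(m, m) ⋆ (p ⋆ p) ⋆ s(m, m)
  Merge nested applications:  s(m, m) ⋆ p ⋆ p ⋆ s(m, m)
  Deduplicate:  drop duplicate p, s(m, m)
  Order the arguments:  p ⋆ s(m, m)
Right:  p ⋆ s(m, m) ⋆ p ⋆ s(m, m) ⋆ p
  Deduplicate:  drop duplicate p, s(m, m), p
  Sort:  p ⋆ s(m, m)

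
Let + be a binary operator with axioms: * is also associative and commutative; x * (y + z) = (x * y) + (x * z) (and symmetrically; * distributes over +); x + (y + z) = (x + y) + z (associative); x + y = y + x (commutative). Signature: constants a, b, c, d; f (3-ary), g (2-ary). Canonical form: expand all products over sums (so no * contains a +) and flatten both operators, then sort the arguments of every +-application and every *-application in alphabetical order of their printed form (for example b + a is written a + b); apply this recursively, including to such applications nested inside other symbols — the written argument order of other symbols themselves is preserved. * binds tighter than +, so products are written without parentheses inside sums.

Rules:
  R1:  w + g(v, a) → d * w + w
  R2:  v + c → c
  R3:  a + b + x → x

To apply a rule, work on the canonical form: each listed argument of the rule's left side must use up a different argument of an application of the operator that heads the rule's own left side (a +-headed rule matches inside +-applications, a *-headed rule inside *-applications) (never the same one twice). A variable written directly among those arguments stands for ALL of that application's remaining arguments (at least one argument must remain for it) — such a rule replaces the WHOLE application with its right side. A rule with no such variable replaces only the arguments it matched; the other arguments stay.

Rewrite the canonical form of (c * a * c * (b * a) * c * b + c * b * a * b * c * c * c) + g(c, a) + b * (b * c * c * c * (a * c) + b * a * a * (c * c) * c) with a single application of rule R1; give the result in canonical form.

Answer: a * a * b * b * c * c * c + a * a * b * b * c * c * c + a * a * b * b * c * c * c * d + a * a * b * b * c * c * c * d + a * b * b * c * c * c * c + a * b * b * c * c * c * c + a * b * b * c * c * c * c * d + a * b * b * c * c * c * c * d

Derivation:
Canonical form:  a * a * b * b * c * c * c + a * a * b * b * c * c * c + a * b * b * c * c * c * c + a * b * b * c * c * c * c + g(c, a)
Match R1:  consume g(c, a);  v := c, w := a * a * b * b * c * c * c + a * a * b * b * c * c * c + a * b * b * c * c * c * c + a * b * b * c * c * c * c
Every leftover argument binds to the variable; the entire application is replaced.
Giving:  a * a * b * b * c * c * c + a * a * b * b * c * c * c + a * a * b * b * c * c * c * d + a * a * b * b * c * c * c * d + a * b * b * c * c * c * c + a * b * b * c * c * c * c + a * b * b * c * c * c * c * d + a * b * b * c * c * c * c * d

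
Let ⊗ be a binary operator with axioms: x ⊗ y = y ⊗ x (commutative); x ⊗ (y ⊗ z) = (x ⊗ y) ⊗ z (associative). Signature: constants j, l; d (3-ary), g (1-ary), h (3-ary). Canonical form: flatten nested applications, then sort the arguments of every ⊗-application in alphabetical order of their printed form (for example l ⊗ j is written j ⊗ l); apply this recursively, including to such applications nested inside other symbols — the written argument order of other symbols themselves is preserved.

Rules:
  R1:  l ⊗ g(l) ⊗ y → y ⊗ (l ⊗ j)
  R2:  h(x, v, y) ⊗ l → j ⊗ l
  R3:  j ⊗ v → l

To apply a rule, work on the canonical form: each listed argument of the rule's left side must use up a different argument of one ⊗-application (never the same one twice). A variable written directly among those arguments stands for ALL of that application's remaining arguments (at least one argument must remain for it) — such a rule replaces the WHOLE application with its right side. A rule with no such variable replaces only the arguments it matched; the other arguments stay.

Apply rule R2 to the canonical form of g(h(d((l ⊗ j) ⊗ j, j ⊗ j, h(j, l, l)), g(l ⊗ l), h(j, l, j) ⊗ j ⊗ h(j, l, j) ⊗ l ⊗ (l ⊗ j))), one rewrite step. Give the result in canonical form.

Canonical form:  g(h(d(j ⊗ j ⊗ l, j ⊗ j, h(j, l, l)), g(l ⊗ l), h(j, l, j) ⊗ h(j, l, j) ⊗ j ⊗ j ⊗ l ⊗ l))
Match R2:  consume h(j, l, j), l;  v := l, x := j, y := j
New term:  g(h(d(j ⊗ j ⊗ l, j ⊗ j, h(j, l, l)), g(l ⊗ l), h(j, l, j) ⊗ j ⊗ j ⊗ j ⊗ l ⊗ l))

Answer: g(h(d(j ⊗ j ⊗ l, j ⊗ j, h(j, l, l)), g(l ⊗ l), h(j, l, j) ⊗ j ⊗ j ⊗ j ⊗ l ⊗ l))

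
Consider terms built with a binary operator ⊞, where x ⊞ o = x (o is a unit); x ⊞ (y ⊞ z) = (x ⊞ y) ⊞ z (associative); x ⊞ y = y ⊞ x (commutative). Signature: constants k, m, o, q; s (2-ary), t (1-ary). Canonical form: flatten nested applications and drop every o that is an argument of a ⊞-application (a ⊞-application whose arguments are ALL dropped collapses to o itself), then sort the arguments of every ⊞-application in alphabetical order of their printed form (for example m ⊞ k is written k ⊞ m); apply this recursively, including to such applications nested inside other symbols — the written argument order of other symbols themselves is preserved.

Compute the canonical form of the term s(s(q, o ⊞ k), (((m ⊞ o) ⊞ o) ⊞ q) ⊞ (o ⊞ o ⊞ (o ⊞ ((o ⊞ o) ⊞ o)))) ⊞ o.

Answer: s(s(q, k), m ⊞ q)

Derivation:
Simplify inside:  s(s(q, o ⊞ k), (((m ⊞ o) ⊞ o) ⊞ q) ⊞ (o ⊞ o ⊞ (o ⊞ ((o ⊞ o) ⊞ o))))  →  s(s(q, k), m ⊞ q)
Drop the unit:  drop o
Sort arguments:  s(s(q, k), m ⊞ q)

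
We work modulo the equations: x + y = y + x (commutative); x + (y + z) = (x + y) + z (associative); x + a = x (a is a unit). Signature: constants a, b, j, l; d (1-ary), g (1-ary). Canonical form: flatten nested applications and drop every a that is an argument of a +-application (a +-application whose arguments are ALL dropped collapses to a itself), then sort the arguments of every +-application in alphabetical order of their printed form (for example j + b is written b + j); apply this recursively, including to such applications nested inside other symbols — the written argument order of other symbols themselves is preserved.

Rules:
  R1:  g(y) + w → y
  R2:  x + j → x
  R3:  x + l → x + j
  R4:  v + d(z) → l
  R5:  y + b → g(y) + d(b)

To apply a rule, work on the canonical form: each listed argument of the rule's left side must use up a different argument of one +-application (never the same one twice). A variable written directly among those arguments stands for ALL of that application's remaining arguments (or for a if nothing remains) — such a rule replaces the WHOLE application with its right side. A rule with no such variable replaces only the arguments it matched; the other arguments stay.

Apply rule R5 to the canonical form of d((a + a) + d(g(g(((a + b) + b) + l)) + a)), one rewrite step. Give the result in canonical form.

Canonical form:  d(d(g(g(b + b + l))))
R5 matches:  uses b;  y := b + l
The extension variable absorbs all remaining arguments, so the whole application is rewritten.
New term:  d(d(g(g(d(b) + g(b + l)))))

Answer: d(d(g(g(d(b) + g(b + l)))))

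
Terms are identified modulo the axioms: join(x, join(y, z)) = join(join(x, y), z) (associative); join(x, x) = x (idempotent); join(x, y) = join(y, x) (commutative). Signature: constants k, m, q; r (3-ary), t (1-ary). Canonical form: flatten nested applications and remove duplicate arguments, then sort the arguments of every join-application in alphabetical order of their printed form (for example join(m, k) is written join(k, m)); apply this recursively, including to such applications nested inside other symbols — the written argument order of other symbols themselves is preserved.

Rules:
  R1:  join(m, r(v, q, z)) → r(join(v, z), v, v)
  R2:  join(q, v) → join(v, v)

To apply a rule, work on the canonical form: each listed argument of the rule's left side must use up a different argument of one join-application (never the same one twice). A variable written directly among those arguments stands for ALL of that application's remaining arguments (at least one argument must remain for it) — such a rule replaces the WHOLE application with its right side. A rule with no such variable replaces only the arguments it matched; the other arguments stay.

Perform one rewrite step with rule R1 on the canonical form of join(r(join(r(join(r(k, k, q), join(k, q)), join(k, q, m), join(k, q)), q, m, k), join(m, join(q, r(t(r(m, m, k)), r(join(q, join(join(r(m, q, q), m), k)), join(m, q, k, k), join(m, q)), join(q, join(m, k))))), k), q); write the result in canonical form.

Canonical form:  join(q, r(join(k, m, q, r(join(k, q, r(k, k, q)), join(k, m, q), join(k, q))), join(m, q, r(t(r(m, m, k)), r(join(k, m, q, r(m, q, q)), join(k, m, q), join(m, q)), join(k, m, q))), k))
Match R1:  consume m, r(m, q, q);  v := m, z := q
Giving:  join(q, r(join(k, m, q, r(join(k, q, r(k, k, q)), join(k, m, q), join(k, q))), join(m, q, r(t(r(m, m, k)), r(join(k, q, r(join(m, q), m, m)), join(k, m, q), join(m, q)), join(k, m, q))), k))

Answer: join(q, r(join(k, m, q, r(join(k, q, r(k, k, q)), join(k, m, q), join(k, q))), join(m, q, r(t(r(m, m, k)), r(join(k, q, r(join(m, q), m, m)), join(k, m, q), join(m, q)), join(k, m, q))), k))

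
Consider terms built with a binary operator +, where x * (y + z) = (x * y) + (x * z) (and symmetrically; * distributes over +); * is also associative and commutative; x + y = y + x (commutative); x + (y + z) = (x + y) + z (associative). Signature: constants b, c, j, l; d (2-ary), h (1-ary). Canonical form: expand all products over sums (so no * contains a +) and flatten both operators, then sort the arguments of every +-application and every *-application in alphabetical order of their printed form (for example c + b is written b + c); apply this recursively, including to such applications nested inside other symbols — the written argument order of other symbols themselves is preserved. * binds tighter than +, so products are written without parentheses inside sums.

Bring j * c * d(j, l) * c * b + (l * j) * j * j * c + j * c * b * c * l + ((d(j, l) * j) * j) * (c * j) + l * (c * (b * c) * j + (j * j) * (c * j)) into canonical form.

Answer: b * c * c * d(j, l) * j + b * c * c * j * l + b * c * c * j * l + c * d(j, l) * j * j * j + c * j * j * j * l + c * j * j * j * l

Derivation:
Expand products over sums:  b * c * c * d(j, l) * j + c * j * j * j * l + b * c * c * j * l + c * d(j, l) * j * j * j + b * c * c * j * l + c * j * j * j * l
Sort arguments:  b * c * c * d(j, l) * j + b * c * c * j * l + b * c * c * j * l + c * d(j, l) * j * j * j + c * j * j * j * l + c * j * j * j * l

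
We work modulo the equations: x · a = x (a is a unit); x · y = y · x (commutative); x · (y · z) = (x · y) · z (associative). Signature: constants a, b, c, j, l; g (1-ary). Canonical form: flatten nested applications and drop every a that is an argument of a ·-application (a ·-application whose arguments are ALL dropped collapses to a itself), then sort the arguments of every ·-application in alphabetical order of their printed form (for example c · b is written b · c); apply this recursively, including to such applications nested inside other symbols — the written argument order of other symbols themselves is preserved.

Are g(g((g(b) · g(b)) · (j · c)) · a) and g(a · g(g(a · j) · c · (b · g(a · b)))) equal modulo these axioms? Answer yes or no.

Left:  g(g((g(b) · g(b)) · (j · c)) · a)
  Descend into:  g((g(b) · g(b)) · (j · c)) · a
  Inside:  g((g(b) · g(b)) · (j · c))  →  g(c · g(b) · g(b) · j)
  Drop the unit:  drop a
  Sort:  g(c · g(b) · g(b) · j)
  Reassemble:  g(g(c · g(b) · g(b) · j))
Right:  g(a · g(g(a · j) · c · (b · g(a · b))))
  Work inside:  a · g(g(a · j) · c · (b · g(a · b)))
  Simplify inside:  g(g(a · j) · c · (b · g(a · b)))  →  g(b · c · g(b) · g(j))
  Unit:  drop a
  Sort:  g(b · c · g(b) · g(j))
  Put back:  g(g(b · c · g(b) · g(j)))

Answer: no — g(g(c · g(b) · g(b) · j)) vs g(g(b · c · g(b) · g(j)))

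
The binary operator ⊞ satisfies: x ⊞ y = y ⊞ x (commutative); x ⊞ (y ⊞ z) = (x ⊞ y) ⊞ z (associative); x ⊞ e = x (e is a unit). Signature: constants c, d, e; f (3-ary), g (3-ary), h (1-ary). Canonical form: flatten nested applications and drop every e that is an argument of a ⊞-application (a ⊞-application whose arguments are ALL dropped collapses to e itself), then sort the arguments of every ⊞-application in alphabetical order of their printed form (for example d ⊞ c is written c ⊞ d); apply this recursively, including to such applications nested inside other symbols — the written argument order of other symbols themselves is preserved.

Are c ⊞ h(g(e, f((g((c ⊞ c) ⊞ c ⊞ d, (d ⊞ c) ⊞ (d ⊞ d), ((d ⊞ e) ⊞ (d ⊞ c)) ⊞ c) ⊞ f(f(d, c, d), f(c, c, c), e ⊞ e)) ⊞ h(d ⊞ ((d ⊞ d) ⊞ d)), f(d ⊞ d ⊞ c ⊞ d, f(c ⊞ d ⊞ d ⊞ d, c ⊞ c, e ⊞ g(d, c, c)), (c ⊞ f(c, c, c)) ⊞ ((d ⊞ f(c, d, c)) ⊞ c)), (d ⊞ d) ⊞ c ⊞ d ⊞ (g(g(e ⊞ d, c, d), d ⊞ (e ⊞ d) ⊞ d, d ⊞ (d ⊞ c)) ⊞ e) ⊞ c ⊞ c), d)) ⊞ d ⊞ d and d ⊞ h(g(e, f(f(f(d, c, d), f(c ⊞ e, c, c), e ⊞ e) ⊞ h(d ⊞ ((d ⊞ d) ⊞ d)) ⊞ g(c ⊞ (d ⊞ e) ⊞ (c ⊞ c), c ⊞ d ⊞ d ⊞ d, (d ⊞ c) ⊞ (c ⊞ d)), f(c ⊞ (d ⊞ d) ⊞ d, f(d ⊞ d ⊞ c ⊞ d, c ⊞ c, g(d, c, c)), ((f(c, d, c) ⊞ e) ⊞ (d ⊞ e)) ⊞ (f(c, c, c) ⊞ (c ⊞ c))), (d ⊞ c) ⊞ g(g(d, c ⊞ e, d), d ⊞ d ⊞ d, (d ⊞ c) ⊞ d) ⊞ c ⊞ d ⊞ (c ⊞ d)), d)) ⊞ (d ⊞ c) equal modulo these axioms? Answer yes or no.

Answer: yes — both canonical forms are c ⊞ d ⊞ d ⊞ h(g(e, f(f(f(d, c, d), f(c, c, c), e) ⊞ g(c ⊞ c ⊞ c ⊞ d, c ⊞ d ⊞ d ⊞ d, c ⊞ c ⊞ d ⊞ d) ⊞ h(d ⊞ d ⊞ d ⊞ d), f(c ⊞ d ⊞ d ⊞ d, f(c ⊞ d ⊞ d ⊞ d, c ⊞ c, g(d, c, c)), c ⊞ c ⊞ d ⊞ f(c, c, c) ⊞ f(c, d, c)), c ⊞ c ⊞ c ⊞ d ⊞ d ⊞ d ⊞ g(g(d, c, d), d ⊞ d ⊞ d, c ⊞ d ⊞ d)), d))

Derivation:
Left:  c ⊞ h(g(e, f((g((c ⊞ c) ⊞ c ⊞ d, (d ⊞ c) ⊞ (d ⊞ d), ((d ⊞ e) ⊞ (d ⊞ c)) ⊞ c) ⊞ f(f(d, c, d), f(c, c, c), e ⊞ e)) ⊞ h(d ⊞ ((d ⊞ d) ⊞ d)), f(d ⊞ d ⊞ c ⊞ d, f(c ⊞ d ⊞ d ⊞ d, c ⊞ c, e ⊞ g(d, c, c)), (c ⊞ f(c, c, c)) ⊞ ((d ⊞ f(c, d, c)) ⊞ c)), (d ⊞ d) ⊞ c ⊞ d ⊞ (g(g(e ⊞ d, c, d), d ⊞ (e ⊞ d) ⊞ d, d ⊞ (d ⊞ c)) ⊞ e) ⊞ c ⊞ c), d)) ⊞ d ⊞ d
  Simplify inside:  h(g(e, f((g((c ⊞ c) ⊞ c ⊞ d, (d ⊞ c) ⊞ (d ⊞ d), ((d ⊞ e) ⊞ (d ⊞ c)) ⊞ c) ⊞ f(f(d, c, d), f(c, c, c), e ⊞ e)) ⊞ h(d ⊞ ((d ⊞ d) ⊞ d)), f(d ⊞ d ⊞ c ⊞ d, f(c ⊞ d ⊞ d ⊞ d, c ⊞ c, e ⊞ g(d, c, c)), (c ⊞ f(c, c, c)) ⊞ ((d ⊞ f(c, d, c)) ⊞ c)), (d ⊞ d) ⊞ c ⊞ d ⊞ (g(g(e ⊞ d, c, d), d ⊞ (e ⊞ d) ⊞ d, d ⊞ (d ⊞ c)) ⊞ e) ⊞ c ⊞ c), d))  →  h(g(e, f(f(f(d, c, d), f(c, c, c), e) ⊞ g(c ⊞ c ⊞ c ⊞ d, c ⊞ d ⊞ d ⊞ d, c ⊞ c ⊞ d ⊞ d) ⊞ h(d ⊞ d ⊞ d ⊞ d), f(c ⊞ d ⊞ d ⊞ d, f(c ⊞ d ⊞ d ⊞ d, c ⊞ c, g(d, c, c)), c ⊞ c ⊞ d ⊞ f(c, c, c) ⊞ f(c, d, c)), c ⊞ c ⊞ c ⊞ d ⊞ d ⊞ d ⊞ g(g(d, c, d), d ⊞ d ⊞ d, c ⊞ d ⊞ d)), d))
  Sort arguments:  c ⊞ d ⊞ d ⊞ h(g(e, f(f(f(d, c, d), f(c, c, c), e) ⊞ g(c ⊞ c ⊞ c ⊞ d, c ⊞ d ⊞ d ⊞ d, c ⊞ c ⊞ d ⊞ d) ⊞ h(d ⊞ d ⊞ d ⊞ d), f(c ⊞ d ⊞ d ⊞ d, f(c ⊞ d ⊞ d ⊞ d, c ⊞ c, g(d, c, c)), c ⊞ c ⊞ d ⊞ f(c, c, c) ⊞ f(c, d, c)), c ⊞ c ⊞ c ⊞ d ⊞ d ⊞ d ⊞ g(g(d, c, d), d ⊞ d ⊞ d, c ⊞ d ⊞ d)), d))
Right:  d ⊞ h(g(e, f(f(f(d, c, d), f(c ⊞ e, c, c), e ⊞ e) ⊞ h(d ⊞ ((d ⊞ d) ⊞ d)) ⊞ g(c ⊞ (d ⊞ e) ⊞ (c ⊞ c), c ⊞ d ⊞ d ⊞ d, (d ⊞ c) ⊞ (c ⊞ d)), f(c ⊞ (d ⊞ d) ⊞ d, f(d ⊞ d ⊞ c ⊞ d, c ⊞ c, g(d, c, c)), ((f(c, d, c) ⊞ e) ⊞ (d ⊞ e)) ⊞ (f(c, c, c) ⊞ (c ⊞ c))), (d ⊞ c) ⊞ g(g(d, c ⊞ e, d), d ⊞ d ⊞ d, (d ⊞ c) ⊞ d) ⊞ c ⊞ d ⊞ (c ⊞ d)), d)) ⊞ (d ⊞ c)
  Flatten:  d ⊞ h(g(e, f(f(f(d, c, d), f(c ⊞ e, c, c), e ⊞ e) ⊞ h(d ⊞ ((d ⊞ d) ⊞ d)) ⊞ g(c ⊞ (d ⊞ e) ⊞ (c ⊞ c), c ⊞ d ⊞ d ⊞ d, (d ⊞ c) ⊞ (c ⊞ d)), f(c ⊞ (d ⊞ d) ⊞ d, f(d ⊞ d ⊞ c ⊞ d, c ⊞ c, g(d, c, c)), ((f(c, d, c) ⊞ e) ⊞ (d ⊞ e)) ⊞ (f(c, c, c) ⊞ (c ⊞ c))), (d ⊞ c) ⊞ g(g(d, c ⊞ e, d), d ⊞ d ⊞ d, (d ⊞ c) ⊞ d) ⊞ c ⊞ d ⊞ (c ⊞ d)), d)) ⊞ d ⊞ c
  Canonicalize subterm:  h(g(e, f(f(f(d, c, d), f(c ⊞ e, c, c), e ⊞ e) ⊞ h(d ⊞ ((d ⊞ d) ⊞ d)) ⊞ g(c ⊞ (d ⊞ e) ⊞ (c ⊞ c), c ⊞ d ⊞ d ⊞ d, (d ⊞ c) ⊞ (c ⊞ d)), f(c ⊞ (d ⊞ d) ⊞ d, f(d ⊞ d ⊞ c ⊞ d, c ⊞ c, g(d, c, c)), ((f(c, d, c) ⊞ e) ⊞ (d ⊞ e)) ⊞ (f(c, c, c) ⊞ (c ⊞ c))), (d ⊞ c) ⊞ g(g(d, c ⊞ e, d), d ⊞ d ⊞ d, (d ⊞ c) ⊞ d) ⊞ c ⊞ d ⊞ (c ⊞ d)), d))  →  h(g(e, f(f(f(d, c, d), f(c, c, c), e) ⊞ g(c ⊞ c ⊞ c ⊞ d, c ⊞ d ⊞ d ⊞ d, c ⊞ c ⊞ d ⊞ d) ⊞ h(d ⊞ d ⊞ d ⊞ d), f(c ⊞ d ⊞ d ⊞ d, f(c ⊞ d ⊞ d ⊞ d, c ⊞ c, g(d, c, c)), c ⊞ c ⊞ d ⊞ f(c, c, c) ⊞ f(c, d, c)), c ⊞ c ⊞ c ⊞ d ⊞ d ⊞ d ⊞ g(g(d, c, d), d ⊞ d ⊞ d, c ⊞ d ⊞ d)), d))
  Sort:  c ⊞ d ⊞ d ⊞ h(g(e, f(f(f(d, c, d), f(c, c, c), e) ⊞ g(c ⊞ c ⊞ c ⊞ d, c ⊞ d ⊞ d ⊞ d, c ⊞ c ⊞ d ⊞ d) ⊞ h(d ⊞ d ⊞ d ⊞ d), f(c ⊞ d ⊞ d ⊞ d, f(c ⊞ d ⊞ d ⊞ d, c ⊞ c, g(d, c, c)), c ⊞ c ⊞ d ⊞ f(c, c, c) ⊞ f(c, d, c)), c ⊞ c ⊞ c ⊞ d ⊞ d ⊞ d ⊞ g(g(d, c, d), d ⊞ d ⊞ d, c ⊞ d ⊞ d)), d))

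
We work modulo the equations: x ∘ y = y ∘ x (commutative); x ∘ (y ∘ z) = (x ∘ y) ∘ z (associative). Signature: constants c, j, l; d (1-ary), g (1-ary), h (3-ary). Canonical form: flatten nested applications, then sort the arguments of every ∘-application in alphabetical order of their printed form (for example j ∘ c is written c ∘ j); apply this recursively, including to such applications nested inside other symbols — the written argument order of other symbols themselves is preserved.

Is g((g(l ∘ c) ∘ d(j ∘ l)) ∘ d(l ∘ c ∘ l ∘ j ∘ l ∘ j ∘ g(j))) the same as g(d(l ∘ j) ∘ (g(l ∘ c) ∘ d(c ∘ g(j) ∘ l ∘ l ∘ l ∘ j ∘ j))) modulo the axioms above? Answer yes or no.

Answer: yes — both canonical forms are g(d(c ∘ g(j) ∘ j ∘ j ∘ l ∘ l ∘ l) ∘ d(j ∘ l) ∘ g(c ∘ l))

Derivation:
Left:  g((g(l ∘ c) ∘ d(j ∘ l)) ∘ d(l ∘ c ∘ l ∘ j ∘ l ∘ j ∘ g(j)))
  Work inside:  (g(l ∘ c) ∘ d(j ∘ l)) ∘ d(l ∘ c ∘ l ∘ j ∘ l ∘ j ∘ g(j))
  Un-nest:  g(l ∘ c) ∘ d(j ∘ l) ∘ d(l ∘ c ∘ l ∘ j ∘ l ∘ j ∘ g(j))
  Canonicalize subterm:  g(l ∘ c)  →  g(c ∘ l)
  Inside:  d(l ∘ c ∘ l ∘ j ∘ l ∘ j ∘ g(j))  →  d(c ∘ g(j) ∘ j ∘ j ∘ l ∘ l ∘ l)
  Sort arguments:  d(c ∘ g(j) ∘ j ∘ j ∘ l ∘ l ∘ l) ∘ d(j ∘ l) ∘ g(c ∘ l)
  Reassemble:  g(d(c ∘ g(j) ∘ j ∘ j ∘ l ∘ l ∘ l) ∘ d(j ∘ l) ∘ g(c ∘ l))
Right:  g(d(l ∘ j) ∘ (g(l ∘ c) ∘ d(c ∘ g(j) ∘ l ∘ l ∘ l ∘ j ∘ j)))
  Descend into:  d(l ∘ j) ∘ (g(l ∘ c) ∘ d(c ∘ g(j) ∘ l ∘ l ∘ l ∘ j ∘ j))
  Flatten:  d(l ∘ j) ∘ g(l ∘ c) ∘ d(c ∘ g(j) ∘ l ∘ l ∘ l ∘ j ∘ j)
  Inside:  d(l ∘ j)  →  d(j ∘ l)
  Inside:  g(l ∘ c)  →  g(c ∘ l)
  Simplify inside:  d(c ∘ g(j) ∘ l ∘ l ∘ l ∘ j ∘ j)  →  d(c ∘ g(j) ∘ j ∘ j ∘ l ∘ l ∘ l)
  Sort:  d(c ∘ g(j) ∘ j ∘ j ∘ l ∘ l ∘ l) ∘ d(j ∘ l) ∘ g(c ∘ l)
  Put back:  g(d(c ∘ g(j) ∘ j ∘ j ∘ l ∘ l ∘ l) ∘ d(j ∘ l) ∘ g(c ∘ l))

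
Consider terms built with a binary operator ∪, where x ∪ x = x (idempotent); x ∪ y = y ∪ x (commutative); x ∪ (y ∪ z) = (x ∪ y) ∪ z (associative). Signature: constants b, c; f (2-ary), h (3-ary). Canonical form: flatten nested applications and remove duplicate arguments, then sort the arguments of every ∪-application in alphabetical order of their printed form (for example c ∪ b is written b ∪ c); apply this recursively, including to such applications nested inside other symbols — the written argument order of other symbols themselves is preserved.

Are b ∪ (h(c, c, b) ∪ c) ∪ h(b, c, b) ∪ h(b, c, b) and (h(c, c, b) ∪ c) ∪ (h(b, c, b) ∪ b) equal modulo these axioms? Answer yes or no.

Answer: yes — both canonical forms are b ∪ c ∪ h(b, c, b) ∪ h(c, c, b)

Derivation:
Left:  b ∪ (h(c, c, b) ∪ c) ∪ h(b, c, b) ∪ h(b, c, b)
  Flatten:  b ∪ h(c, c, b) ∪ c ∪ h(b, c, b) ∪ h(b, c, b)
  Drop duplicates:  drop duplicate h(b, c, b)
  Sort arguments:  b ∪ c ∪ h(b, c, b) ∪ h(c, c, b)
Right:  (h(c, c, b) ∪ c) ∪ (h(b, c, b) ∪ b)
  Un-nest:  h(c, c, b) ∪ c ∪ h(b, c, b) ∪ b
  Sort:  b ∪ c ∪ h(b, c, b) ∪ h(c, c, b)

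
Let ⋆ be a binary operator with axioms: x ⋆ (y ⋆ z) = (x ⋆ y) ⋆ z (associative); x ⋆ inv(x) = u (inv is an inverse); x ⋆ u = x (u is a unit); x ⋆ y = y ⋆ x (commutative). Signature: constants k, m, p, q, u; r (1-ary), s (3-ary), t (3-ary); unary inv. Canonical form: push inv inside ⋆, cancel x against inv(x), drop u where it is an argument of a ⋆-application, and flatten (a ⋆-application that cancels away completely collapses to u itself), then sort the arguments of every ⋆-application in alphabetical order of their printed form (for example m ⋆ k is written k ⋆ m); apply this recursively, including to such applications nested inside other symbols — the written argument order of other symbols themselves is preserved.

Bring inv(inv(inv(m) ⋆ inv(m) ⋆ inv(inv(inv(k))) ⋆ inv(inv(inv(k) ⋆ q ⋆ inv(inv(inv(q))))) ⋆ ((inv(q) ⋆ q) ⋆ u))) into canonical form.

Push inv inside:  distribute inv over ⋆ and collapse double inv
Inverses cancel:  q cancels
Collect terms:  inv(m) ⋆ inv(m) ⋆ inv(k) ⋆ inv(k)
Sort arguments:  inv(k) ⋆ inv(k) ⋆ inv(m) ⋆ inv(m)

Answer: inv(k) ⋆ inv(k) ⋆ inv(m) ⋆ inv(m)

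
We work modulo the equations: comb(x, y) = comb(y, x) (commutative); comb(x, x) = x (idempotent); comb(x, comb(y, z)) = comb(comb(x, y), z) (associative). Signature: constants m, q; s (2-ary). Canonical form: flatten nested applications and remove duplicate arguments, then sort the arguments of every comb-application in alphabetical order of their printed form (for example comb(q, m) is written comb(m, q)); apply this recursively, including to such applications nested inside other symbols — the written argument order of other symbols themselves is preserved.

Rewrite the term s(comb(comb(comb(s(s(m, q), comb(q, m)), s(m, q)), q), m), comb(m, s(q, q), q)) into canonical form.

Answer: s(comb(m, q, s(m, q), s(s(m, q), comb(m, q))), comb(m, q, s(q, q)))

Derivation:
Descend into:  comb(comb(comb(s(s(m, q), comb(q, m)), s(m, q)), q), m)
Un-nest:  comb(s(s(m, q), comb(q, m)), s(m, q), q, m)
Simplify inside:  s(s(m, q), comb(q, m))  →  s(s(m, q), comb(m, q))
Sort:  comb(m, q, s(m, q), s(s(m, q), comb(m, q)))
Reassemble:  s(comb(m, q, s(m, q), s(s(m, q), comb(m, q))), comb(m, q, s(q, q)))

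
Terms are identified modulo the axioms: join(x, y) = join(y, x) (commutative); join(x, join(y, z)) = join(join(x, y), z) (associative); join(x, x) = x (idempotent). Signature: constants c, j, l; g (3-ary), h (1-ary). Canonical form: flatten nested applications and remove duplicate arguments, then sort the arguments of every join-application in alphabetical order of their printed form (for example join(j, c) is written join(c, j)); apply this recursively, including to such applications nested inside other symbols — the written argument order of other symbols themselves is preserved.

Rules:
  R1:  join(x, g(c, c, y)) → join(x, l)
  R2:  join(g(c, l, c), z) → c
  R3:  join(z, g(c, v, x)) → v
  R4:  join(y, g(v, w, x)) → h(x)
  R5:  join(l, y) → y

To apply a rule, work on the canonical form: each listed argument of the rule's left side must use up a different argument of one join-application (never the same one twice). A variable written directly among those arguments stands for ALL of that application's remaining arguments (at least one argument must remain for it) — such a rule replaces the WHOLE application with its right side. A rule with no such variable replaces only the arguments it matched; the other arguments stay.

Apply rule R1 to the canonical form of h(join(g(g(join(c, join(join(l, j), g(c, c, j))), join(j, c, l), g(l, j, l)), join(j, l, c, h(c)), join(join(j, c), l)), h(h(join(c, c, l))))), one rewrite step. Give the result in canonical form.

Canonical form:  h(join(g(g(join(c, g(c, c, j), j, l), join(c, j, l), g(l, j, l)), join(c, h(c), j, l), join(c, j, l)), h(h(join(c, l)))))
R1 matches:  uses g(c, c, j);  x := join(c, j, l), y := j
The variable takes the whole remainder — replace the entire application.
New term:  h(join(g(g(join(c, j, l), join(c, j, l), g(l, j, l)), join(c, h(c), j, l), join(c, j, l)), h(h(join(c, l)))))

Answer: h(join(g(g(join(c, j, l), join(c, j, l), g(l, j, l)), join(c, h(c), j, l), join(c, j, l)), h(h(join(c, l)))))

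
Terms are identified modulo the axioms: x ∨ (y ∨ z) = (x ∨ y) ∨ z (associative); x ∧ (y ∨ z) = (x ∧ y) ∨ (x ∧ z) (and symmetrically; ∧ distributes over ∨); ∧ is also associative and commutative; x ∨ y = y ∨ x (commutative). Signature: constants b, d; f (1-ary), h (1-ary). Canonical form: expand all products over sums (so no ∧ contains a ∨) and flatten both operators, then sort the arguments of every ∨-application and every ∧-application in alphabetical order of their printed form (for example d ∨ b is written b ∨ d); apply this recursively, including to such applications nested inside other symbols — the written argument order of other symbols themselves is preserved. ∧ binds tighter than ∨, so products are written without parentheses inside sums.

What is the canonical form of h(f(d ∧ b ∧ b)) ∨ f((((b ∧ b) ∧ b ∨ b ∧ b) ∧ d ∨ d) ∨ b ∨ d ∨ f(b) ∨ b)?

Distribute:  h(f(b ∧ b ∧ d)) ∨ f(b ∨ b ∨ b ∧ b ∧ b ∧ d ∨ b ∧ b ∧ d ∨ d ∨ d ∨ f(b))
Order the arguments:  f(b ∨ b ∨ b ∧ b ∧ b ∧ d ∨ b ∧ b ∧ d ∨ d ∨ d ∨ f(b)) ∨ h(f(b ∧ b ∧ d))

Answer: f(b ∨ b ∨ b ∧ b ∧ b ∧ d ∨ b ∧ b ∧ d ∨ d ∨ d ∨ f(b)) ∨ h(f(b ∧ b ∧ d))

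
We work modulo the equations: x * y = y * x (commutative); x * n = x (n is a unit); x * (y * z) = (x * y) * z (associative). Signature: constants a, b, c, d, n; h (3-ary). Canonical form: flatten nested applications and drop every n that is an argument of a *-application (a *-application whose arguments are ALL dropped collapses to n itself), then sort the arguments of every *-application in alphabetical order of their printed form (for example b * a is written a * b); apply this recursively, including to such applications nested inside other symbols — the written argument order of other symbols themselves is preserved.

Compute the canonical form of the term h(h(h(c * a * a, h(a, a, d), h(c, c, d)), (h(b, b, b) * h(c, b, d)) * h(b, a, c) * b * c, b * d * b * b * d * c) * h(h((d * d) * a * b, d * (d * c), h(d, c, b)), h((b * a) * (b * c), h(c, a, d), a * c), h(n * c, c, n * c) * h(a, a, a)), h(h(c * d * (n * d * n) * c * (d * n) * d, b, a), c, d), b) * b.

Answer: b * h(h(h(a * a * c, h(a, a, d), h(c, c, d)), b * c * h(b, a, c) * h(b, b, b) * h(c, b, d), b * b * b * c * d * d) * h(h(a * b * d * d, c * d * d, h(d, c, b)), h(a * b * b * c, h(c, a, d), a * c), h(a, a, a) * h(c, c, c)), h(h(c * c * d * d * d * d, b, a), c, d), b)

Derivation:
Canonicalize subterm:  h(h(h(c * a * a, h(a, a, d), h(c, c, d)), (h(b, b, b) * h(c, b, d)) * h(b, a, c) * b * c, b * d * b * b * d * c) * h(h((d * d) * a * b, d * (d * c), h(d, c, b)), h((b * a) * (b * c), h(c, a, d), a * c), h(n * c, c, n * c) * h(a, a, a)), h(h(c * d * (n * d * n) * c * (d * n) * d, b, a), c, d), b)  →  h(h(h(a * a * c, h(a, a, d), h(c, c, d)), b * c * h(b, a, c) * h(b, b, b) * h(c, b, d), b * b * b * c * d * d) * h(h(a * b * d * d, c * d * d, h(d, c, b)), h(a * b * b * c, h(c, a, d), a * c), h(a, a, a) * h(c, c, c)), h(h(c * c * d * d * d * d, b, a), c, d), b)
Order the arguments:  b * h(h(h(a * a * c, h(a, a, d), h(c, c, d)), b * c * h(b, a, c) * h(b, b, b) * h(c, b, d), b * b * b * c * d * d) * h(h(a * b * d * d, c * d * d, h(d, c, b)), h(a * b * b * c, h(c, a, d), a * c), h(a, a, a) * h(c, c, c)), h(h(c * c * d * d * d * d, b, a), c, d), b)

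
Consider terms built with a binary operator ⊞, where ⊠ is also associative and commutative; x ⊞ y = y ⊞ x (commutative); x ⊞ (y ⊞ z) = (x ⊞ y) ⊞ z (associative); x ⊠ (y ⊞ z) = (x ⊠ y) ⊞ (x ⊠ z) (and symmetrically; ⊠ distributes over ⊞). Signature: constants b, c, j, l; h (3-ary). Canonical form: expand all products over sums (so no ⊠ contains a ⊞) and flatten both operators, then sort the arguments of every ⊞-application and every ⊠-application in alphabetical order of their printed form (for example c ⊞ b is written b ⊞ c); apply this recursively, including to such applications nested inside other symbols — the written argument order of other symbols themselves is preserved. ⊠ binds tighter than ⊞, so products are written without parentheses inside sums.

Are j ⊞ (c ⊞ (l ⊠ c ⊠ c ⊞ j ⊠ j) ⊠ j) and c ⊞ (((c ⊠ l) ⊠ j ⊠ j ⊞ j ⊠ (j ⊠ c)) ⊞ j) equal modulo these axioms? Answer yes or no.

Answer: no — c ⊞ c ⊠ c ⊠ j ⊠ l ⊞ j ⊞ j ⊠ j ⊠ j vs c ⊞ c ⊠ j ⊠ j ⊞ c ⊠ j ⊠ j ⊠ l ⊞ j

Derivation:
Left:  j ⊞ (c ⊞ (l ⊠ c ⊠ c ⊞ j ⊠ j) ⊠ j)
  Distribute:  j ⊞ c ⊞ c ⊠ c ⊠ j ⊠ l ⊞ j ⊠ j ⊠ j
  Sort arguments:  c ⊞ c ⊠ c ⊠ j ⊠ l ⊞ j ⊞ j ⊠ j ⊠ j
Right:  c ⊞ (((c ⊠ l) ⊠ j ⊠ j ⊞ j ⊠ (j ⊠ c)) ⊞ j)
  Merge nested applications:  c ⊞ c ⊠ j ⊠ j ⊠ l ⊞ c ⊠ j ⊠ j ⊞ j
  Sort:  c ⊞ c ⊠ j ⊠ j ⊞ c ⊠ j ⊠ j ⊠ l ⊞ j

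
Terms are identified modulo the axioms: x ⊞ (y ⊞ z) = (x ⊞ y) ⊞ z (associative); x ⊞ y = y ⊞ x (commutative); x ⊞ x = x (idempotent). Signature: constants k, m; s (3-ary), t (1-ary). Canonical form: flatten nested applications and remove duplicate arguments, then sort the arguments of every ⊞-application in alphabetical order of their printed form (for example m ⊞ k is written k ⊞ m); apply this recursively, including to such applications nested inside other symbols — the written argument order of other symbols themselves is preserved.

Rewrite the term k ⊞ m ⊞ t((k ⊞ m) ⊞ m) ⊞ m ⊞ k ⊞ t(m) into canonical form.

Answer: k ⊞ m ⊞ t(k ⊞ m) ⊞ t(m)

Derivation:
Canonicalize subterm:  t((k ⊞ m) ⊞ m)  →  t(k ⊞ m)
Drop duplicates:  drop duplicate m, k
Sort:  k ⊞ m ⊞ t(k ⊞ m) ⊞ t(m)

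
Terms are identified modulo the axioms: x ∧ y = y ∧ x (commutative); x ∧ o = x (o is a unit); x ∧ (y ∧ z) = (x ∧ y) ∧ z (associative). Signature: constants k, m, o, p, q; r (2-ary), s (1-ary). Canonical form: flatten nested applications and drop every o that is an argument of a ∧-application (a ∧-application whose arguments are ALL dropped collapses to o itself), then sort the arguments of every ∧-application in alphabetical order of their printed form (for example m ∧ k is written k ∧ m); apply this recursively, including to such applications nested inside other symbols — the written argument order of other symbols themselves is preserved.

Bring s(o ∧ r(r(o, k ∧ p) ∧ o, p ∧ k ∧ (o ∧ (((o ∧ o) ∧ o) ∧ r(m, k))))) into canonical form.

Descend into:  o ∧ r(r(o, k ∧ p) ∧ o, p ∧ k ∧ (o ∧ (((o ∧ o) ∧ o) ∧ r(m, k))))
Simplify inside:  r(r(o, k ∧ p) ∧ o, p ∧ k ∧ (o ∧ (((o ∧ o) ∧ o) ∧ r(m, k))))  →  r(r(o, k ∧ p), k ∧ p ∧ r(m, k))
Drop the unit:  drop o
Sort:  r(r(o, k ∧ p), k ∧ p ∧ r(m, k))
Reassemble:  s(r(r(o, k ∧ p), k ∧ p ∧ r(m, k)))

Answer: s(r(r(o, k ∧ p), k ∧ p ∧ r(m, k)))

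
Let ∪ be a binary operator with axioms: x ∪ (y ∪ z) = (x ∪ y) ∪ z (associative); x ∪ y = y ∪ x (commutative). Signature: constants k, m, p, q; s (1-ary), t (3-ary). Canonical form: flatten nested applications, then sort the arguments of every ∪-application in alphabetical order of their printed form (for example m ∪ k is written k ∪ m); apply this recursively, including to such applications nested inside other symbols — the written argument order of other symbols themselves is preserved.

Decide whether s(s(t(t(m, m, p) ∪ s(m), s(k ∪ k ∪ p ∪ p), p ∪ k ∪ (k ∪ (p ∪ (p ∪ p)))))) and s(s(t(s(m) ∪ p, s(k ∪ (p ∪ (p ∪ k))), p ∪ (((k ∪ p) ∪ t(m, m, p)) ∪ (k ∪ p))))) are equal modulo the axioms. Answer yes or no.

Left:  s(s(t(t(m, m, p) ∪ s(m), s(k ∪ k ∪ p ∪ p), p ∪ k ∪ (k ∪ (p ∪ (p ∪ p))))))
  Work inside:  p ∪ k ∪ (k ∪ (p ∪ (p ∪ p)))
  Merge nested applications:  p ∪ k ∪ k ∪ p ∪ p ∪ p
  Sort arguments:  k ∪ k ∪ p ∪ p ∪ p ∪ p
  Rebuild:  s(s(t(s(m) ∪ t(m, m, p), s(k ∪ k ∪ p ∪ p), k ∪ k ∪ p ∪ p ∪ p ∪ p)))
Right:  s(s(t(s(m) ∪ p, s(k ∪ (p ∪ (p ∪ k))), p ∪ (((k ∪ p) ∪ t(m, m, p)) ∪ (k ∪ p)))))
  Focus inside:  p ∪ (((k ∪ p) ∪ t(m, m, p)) ∪ (k ∪ p))
  Un-nest:  p ∪ k ∪ p ∪ t(m, m, p) ∪ k ∪ p
  Order the arguments:  k ∪ k ∪ p ∪ p ∪ p ∪ t(m, m, p)
  Rebuild:  s(s(t(p ∪ s(m), s(k ∪ k ∪ p ∪ p), k ∪ k ∪ p ∪ p ∪ p ∪ t(m, m, p))))

Answer: no — s(s(t(s(m) ∪ t(m, m, p), s(k ∪ k ∪ p ∪ p), k ∪ k ∪ p ∪ p ∪ p ∪ p))) vs s(s(t(p ∪ s(m), s(k ∪ k ∪ p ∪ p), k ∪ k ∪ p ∪ p ∪ p ∪ t(m, m, p))))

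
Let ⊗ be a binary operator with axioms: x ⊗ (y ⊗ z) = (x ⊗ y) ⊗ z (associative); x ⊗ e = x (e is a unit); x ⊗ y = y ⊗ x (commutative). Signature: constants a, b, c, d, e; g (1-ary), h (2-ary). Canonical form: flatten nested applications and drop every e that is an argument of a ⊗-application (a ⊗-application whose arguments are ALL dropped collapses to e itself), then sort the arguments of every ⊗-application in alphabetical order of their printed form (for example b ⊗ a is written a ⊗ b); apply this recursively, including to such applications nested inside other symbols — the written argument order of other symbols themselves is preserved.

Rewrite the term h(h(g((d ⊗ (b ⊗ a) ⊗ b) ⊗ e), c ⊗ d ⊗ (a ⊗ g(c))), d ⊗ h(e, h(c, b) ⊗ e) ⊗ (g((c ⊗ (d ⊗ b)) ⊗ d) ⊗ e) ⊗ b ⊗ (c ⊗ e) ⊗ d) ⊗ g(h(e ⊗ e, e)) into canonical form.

Answer: g(h(e, e)) ⊗ h(h(g(a ⊗ b ⊗ b ⊗ d), a ⊗ c ⊗ d ⊗ g(c)), b ⊗ c ⊗ d ⊗ d ⊗ g(b ⊗ c ⊗ d ⊗ d) ⊗ h(e, h(c, b)))

Derivation:
Simplify inside:  h(h(g((d ⊗ (b ⊗ a) ⊗ b) ⊗ e), c ⊗ d ⊗ (a ⊗ g(c))), d ⊗ h(e, h(c, b) ⊗ e) ⊗ (g((c ⊗ (d ⊗ b)) ⊗ d) ⊗ e) ⊗ b ⊗ (c ⊗ e) ⊗ d)  →  h(h(g(a ⊗ b ⊗ b ⊗ d), a ⊗ c ⊗ d ⊗ g(c)), b ⊗ c ⊗ d ⊗ d ⊗ g(b ⊗ c ⊗ d ⊗ d) ⊗ h(e, h(c, b)))
Inside:  g(h(e ⊗ e, e))  →  g(h(e, e))
Sort:  g(h(e, e)) ⊗ h(h(g(a ⊗ b ⊗ b ⊗ d), a ⊗ c ⊗ d ⊗ g(c)), b ⊗ c ⊗ d ⊗ d ⊗ g(b ⊗ c ⊗ d ⊗ d) ⊗ h(e, h(c, b)))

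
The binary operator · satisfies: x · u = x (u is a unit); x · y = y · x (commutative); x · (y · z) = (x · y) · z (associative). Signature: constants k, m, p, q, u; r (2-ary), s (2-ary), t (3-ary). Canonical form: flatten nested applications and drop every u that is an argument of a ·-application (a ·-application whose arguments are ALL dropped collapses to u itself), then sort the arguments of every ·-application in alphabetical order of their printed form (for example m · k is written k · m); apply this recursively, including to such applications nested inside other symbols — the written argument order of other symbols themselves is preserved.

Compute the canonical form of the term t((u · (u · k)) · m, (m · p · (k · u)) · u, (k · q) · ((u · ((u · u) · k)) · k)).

Work inside:  (k · q) · ((u · ((u · u) · k)) · k)
Merge nested applications:  k · q · u · u · u · k · k
Unit:  drop u (×3)
Sort:  k · k · k · q
Put back:  t(k · m, k · m · p, k · k · k · q)

Answer: t(k · m, k · m · p, k · k · k · q)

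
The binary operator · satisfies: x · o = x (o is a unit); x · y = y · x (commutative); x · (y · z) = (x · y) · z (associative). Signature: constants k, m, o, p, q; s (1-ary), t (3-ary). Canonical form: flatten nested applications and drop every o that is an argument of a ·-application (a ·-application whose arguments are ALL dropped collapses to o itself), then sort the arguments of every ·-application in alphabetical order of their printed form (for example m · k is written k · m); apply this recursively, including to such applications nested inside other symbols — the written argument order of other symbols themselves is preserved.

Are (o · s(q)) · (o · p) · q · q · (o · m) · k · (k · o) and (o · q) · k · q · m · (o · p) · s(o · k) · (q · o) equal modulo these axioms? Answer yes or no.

Answer: no — k · k · m · p · q · q · s(q) vs k · m · p · q · q · q · s(k)

Derivation:
Left:  (o · s(q)) · (o · p) · q · q · (o · m) · k · (k · o)
  Flatten:  o · s(q) · o · p · q · q · o · m · k · k · o
  Drop the unit:  drop o (×4)
  Order the arguments:  k · k · m · p · q · q · s(q)
Right:  (o · q) · k · q · m · (o · p) · s(o · k) · (q · o)
  Merge nested applications:  o · q · k · q · m · o · p · s(o · k) · q · o
  Simplify inside:  s(o · k)  →  s(k)
  Drop the unit:  drop o (×3)
  Sort arguments:  k · m · p · q · q · q · s(k)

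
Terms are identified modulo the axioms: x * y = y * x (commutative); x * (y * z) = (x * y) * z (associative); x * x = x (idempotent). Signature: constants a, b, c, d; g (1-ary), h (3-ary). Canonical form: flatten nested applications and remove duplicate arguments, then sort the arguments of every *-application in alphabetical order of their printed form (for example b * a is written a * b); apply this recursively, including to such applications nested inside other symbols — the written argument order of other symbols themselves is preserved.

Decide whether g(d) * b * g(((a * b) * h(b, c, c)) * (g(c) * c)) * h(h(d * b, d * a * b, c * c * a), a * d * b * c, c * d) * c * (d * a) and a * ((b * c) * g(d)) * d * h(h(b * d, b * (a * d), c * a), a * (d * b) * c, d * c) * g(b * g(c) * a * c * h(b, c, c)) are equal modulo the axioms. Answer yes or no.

Left:  g(d) * b * g(((a * b) * h(b, c, c)) * (g(c) * c)) * h(h(d * b, d * a * b, c * c * a), a * d * b * c, c * d) * c * (d * a)
  Flatten:  g(d) * b * g(((a * b) * h(b, c, c)) * (g(c) * c)) * h(h(d * b, d * a * b, c * c * a), a * d * b * c, c * d) * c * d * a
  Simplify inside:  g(((a * b) * h(b, c, c)) * (g(c) * c))  →  g(a * b * c * g(c) * h(b, c, c))
  Canonicalize subterm:  h(h(d * b, d * a * b, c * c * a), a * d * b * c, c * d)  →  h(h(b * d, a * b * d, a * c), a * b * c * d, c * d)
  Sort arguments:  a * b * c * d * g(a * b * c * g(c) * h(b, c, c)) * g(d) * h(h(b * d, a * b * d, a * c), a * b * c * d, c * d)
Right:  a * ((b * c) * g(d)) * d * h(h(b * d, b * (a * d), c * a), a * (d * b) * c, d * c) * g(b * g(c) * a * c * h(b, c, c))
  Un-nest:  a * b * c * g(d) * d * h(h(b * d, b * (a * d), c * a), a * (d * b) * c, d * c) * g(b * g(c) * a * c * h(b, c, c))
  Simplify inside:  h(h(b * d, b * (a * d), c * a), a * (d * b) * c, d * c)  →  h(h(b * d, a * b * d, a * c), a * b * c * d, c * d)
  Inside:  g(b * g(c) * a * c * h(b, c, c))  →  g(a * b * c * g(c) * h(b, c, c))
  Sort:  a * b * c * d * g(a * b * c * g(c) * h(b, c, c)) * g(d) * h(h(b * d, a * b * d, a * c), a * b * c * d, c * d)

Answer: yes — both canonical forms are a * b * c * d * g(a * b * c * g(c) * h(b, c, c)) * g(d) * h(h(b * d, a * b * d, a * c), a * b * c * d, c * d)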